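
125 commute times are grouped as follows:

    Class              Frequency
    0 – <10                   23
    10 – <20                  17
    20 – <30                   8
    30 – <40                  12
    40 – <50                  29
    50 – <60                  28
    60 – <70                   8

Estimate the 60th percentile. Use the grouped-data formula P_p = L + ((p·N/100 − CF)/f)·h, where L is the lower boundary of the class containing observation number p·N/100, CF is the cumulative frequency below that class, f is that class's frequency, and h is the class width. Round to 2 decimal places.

N = 125; target position k = 60/100 · 125 = 75.
Cumulative frequencies: 23, 40, 48, 60, 89, 117, 125.
Observation 75 falls in the class 40 – <50.
L = 40, CF = 60, f = 29, h = 10.
P60 = 40 + ((75 − 60)/29)·10 = 40 + 5.17241 = 45.1724.

45.17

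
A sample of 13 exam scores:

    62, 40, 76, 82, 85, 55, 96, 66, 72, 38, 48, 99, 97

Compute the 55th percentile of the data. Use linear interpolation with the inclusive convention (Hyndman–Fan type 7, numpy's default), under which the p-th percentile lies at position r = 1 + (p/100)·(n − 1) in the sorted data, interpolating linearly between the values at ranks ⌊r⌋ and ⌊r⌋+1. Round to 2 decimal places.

Sorted: 38, 40, 48, 55, 62, 66, 72, 76, 82, 85, 96, 97, 99.
n = 13.
r = 1 + (55/100)·(13 − 1) = 1 + 6.6 = 7.6.
Rank 7 is 72 and rank 8 is 76.
Interpolate: 72 + 0.6·(76 − 72) = 72 + 0.6·4 = 74.4.

74.40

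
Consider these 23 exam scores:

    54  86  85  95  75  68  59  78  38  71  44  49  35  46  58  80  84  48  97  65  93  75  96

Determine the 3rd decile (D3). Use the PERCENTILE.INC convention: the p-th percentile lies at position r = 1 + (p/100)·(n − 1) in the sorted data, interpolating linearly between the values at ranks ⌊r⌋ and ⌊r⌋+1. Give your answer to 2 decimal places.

56.40

Sorted: 35, 38, 44, 46, 48, 49, 54, 58, 59, 65, 68, 71, 75, 75, 78, 80, 84, 85, 86, 93, 95, 96, 97.
n = 23.
r = 1 + (30/100)·(23 − 1) = 1 + 6.6 = 7.6.
Rank 7 is 54 and rank 8 is 58.
Interpolate: 54 + 0.6·(58 − 54) = 54 + 0.6·4 = 56.4.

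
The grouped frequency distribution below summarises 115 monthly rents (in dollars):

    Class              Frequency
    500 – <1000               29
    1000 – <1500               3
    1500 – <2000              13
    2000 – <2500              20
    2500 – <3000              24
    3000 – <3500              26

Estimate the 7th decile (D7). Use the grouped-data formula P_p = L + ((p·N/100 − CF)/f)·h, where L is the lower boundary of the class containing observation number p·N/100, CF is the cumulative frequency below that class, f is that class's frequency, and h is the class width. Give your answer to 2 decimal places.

N = 115; target position k = 70/100 · 115 = 80.5.
Cumulative frequencies: 29, 32, 45, 65, 89, 115.
Observation 80.5 falls in the class 2500 – <3000.
L = 2500, CF = 65, f = 24, h = 500.
P70 = 2500 + ((80.5 − 65)/24)·500 = 2500 + 322.917 = 2822.92.

2822.92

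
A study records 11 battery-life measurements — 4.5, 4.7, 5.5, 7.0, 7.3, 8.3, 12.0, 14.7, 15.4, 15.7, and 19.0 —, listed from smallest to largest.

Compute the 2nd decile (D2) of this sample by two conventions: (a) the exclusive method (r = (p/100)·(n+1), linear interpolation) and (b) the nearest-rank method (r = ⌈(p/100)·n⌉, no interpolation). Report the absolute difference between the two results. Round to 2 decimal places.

n = 11.
(a) r = 2.4; between ranks 2 (4.7) and 3 (5.5): 5.02.
(b) the nearest-rank method: rank 3 → 5.5.
|5.02 − 5.5| = 0.48.

0.48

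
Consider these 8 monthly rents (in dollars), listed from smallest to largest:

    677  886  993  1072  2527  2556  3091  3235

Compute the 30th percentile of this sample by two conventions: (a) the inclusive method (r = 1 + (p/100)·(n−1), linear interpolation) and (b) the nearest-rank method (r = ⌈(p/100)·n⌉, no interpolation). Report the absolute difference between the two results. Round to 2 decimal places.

7.90

n = 8.
(a) r = 3.1; between ranks 3 (993) and 4 (1072): 1000.9.
(b) the nearest-rank method: rank 3 → 993.
|1000.9 − 993| = 7.9.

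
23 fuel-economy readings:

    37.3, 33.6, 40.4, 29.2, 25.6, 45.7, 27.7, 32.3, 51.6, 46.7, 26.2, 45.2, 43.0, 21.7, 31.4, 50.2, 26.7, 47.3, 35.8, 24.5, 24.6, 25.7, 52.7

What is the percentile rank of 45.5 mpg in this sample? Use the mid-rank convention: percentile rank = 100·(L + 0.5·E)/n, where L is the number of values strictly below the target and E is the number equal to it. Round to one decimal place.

Sorted: 21.7, 24.5, 24.6, 25.6, 25.7, 26.2, 26.7, 27.7, 29.2, 31.4, 32.3, 33.6, 35.8, 37.3, 40.4, 43.0, 45.2, 45.7, 46.7, 47.3, 50.2, 51.6, 52.7.
Count below 45.5: L = 17; count equal: E = 0; n = 23.
Percentile rank = 100·(17 + 0.5·0)/23 = 100·17/23 = 73.91.

73.9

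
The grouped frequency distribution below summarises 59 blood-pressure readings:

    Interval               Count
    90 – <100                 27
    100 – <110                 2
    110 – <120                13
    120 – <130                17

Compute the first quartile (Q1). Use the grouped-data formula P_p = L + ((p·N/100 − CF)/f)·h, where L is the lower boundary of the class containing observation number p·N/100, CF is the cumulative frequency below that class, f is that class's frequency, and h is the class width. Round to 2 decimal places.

95.46

N = 59; target position k = 25/100 · 59 = 14.75.
Cumulative frequencies: 27, 29, 42, 59.
Observation 14.75 falls in the class 90 – <100.
L = 90, CF = 0, f = 27, h = 10.
P25 = 90 + ((14.75 − 0)/27)·10 = 90 + 5.46296 = 95.463.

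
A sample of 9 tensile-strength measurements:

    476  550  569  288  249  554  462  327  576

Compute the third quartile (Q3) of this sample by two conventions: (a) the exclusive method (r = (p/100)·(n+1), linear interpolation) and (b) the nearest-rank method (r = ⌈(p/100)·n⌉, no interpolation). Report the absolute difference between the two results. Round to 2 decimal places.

7.50

Sorted: 249, 288, 327, 462, 476, 550, 554, 569, 576.
n = 9.
(a) r = 7.5; between ranks 7 (554) and 8 (569): 561.5.
(b) the nearest-rank method: rank 7 → 554.
|561.5 − 554| = 7.5.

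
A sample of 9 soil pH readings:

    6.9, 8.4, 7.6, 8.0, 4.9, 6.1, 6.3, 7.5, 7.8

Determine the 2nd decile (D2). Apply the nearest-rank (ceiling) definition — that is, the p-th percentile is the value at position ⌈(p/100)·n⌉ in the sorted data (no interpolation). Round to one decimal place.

Sorted: 4.9, 6.1, 6.3, 6.9, 7.5, 7.6, 7.8, 8.0, 8.4.
n = 9.
Position = ⌈20/100 · 9⌉ = ⌈1.8⌉ = 2.
The value at rank 2 is 6.1.

6.1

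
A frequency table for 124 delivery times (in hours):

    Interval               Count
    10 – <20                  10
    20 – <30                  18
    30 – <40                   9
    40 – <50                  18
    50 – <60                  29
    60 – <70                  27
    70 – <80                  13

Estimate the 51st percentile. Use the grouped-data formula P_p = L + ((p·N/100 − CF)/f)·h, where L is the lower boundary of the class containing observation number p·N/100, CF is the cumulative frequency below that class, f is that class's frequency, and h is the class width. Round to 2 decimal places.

52.84

N = 124; target position k = 51/100 · 124 = 63.24.
Cumulative frequencies: 10, 28, 37, 55, 84, 111, 124.
Observation 63.24 falls in the class 50 – <60.
L = 50, CF = 55, f = 29, h = 10.
P51 = 50 + ((63.24 − 55)/29)·10 = 50 + 2.84138 = 52.8414.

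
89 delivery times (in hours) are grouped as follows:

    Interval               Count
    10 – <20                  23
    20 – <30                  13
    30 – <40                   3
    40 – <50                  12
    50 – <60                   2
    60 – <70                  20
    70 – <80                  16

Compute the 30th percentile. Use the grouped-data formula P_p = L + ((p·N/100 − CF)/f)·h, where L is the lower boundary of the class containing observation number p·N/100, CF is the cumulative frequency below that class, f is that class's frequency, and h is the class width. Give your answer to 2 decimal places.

22.85

N = 89; target position k = 30/100 · 89 = 26.7.
Cumulative frequencies: 23, 36, 39, 51, 53, 73, 89.
Observation 26.7 falls in the class 20 – <30.
L = 20, CF = 23, f = 13, h = 10.
P30 = 20 + ((26.7 − 23)/13)·10 = 20 + 2.84615 = 22.8462.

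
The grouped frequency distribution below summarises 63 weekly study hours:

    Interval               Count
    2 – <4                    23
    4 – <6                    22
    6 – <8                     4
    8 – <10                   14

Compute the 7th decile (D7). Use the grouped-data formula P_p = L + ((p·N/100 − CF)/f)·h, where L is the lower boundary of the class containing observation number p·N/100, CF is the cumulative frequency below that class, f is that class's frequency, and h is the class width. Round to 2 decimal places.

N = 63; target position k = 70/100 · 63 = 44.1.
Cumulative frequencies: 23, 45, 49, 63.
Observation 44.1 falls in the class 4 – <6.
L = 4, CF = 23, f = 22, h = 2.
P70 = 4 + ((44.1 − 23)/22)·2 = 4 + 1.91818 = 5.91818.

5.92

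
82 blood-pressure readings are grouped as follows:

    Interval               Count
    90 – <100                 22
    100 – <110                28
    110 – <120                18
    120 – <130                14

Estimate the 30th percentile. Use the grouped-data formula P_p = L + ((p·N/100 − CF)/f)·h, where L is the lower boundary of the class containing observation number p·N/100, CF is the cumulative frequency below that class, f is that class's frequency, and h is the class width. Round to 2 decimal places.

N = 82; target position k = 30/100 · 82 = 24.6.
Cumulative frequencies: 22, 50, 68, 82.
Observation 24.6 falls in the class 100 – <110.
L = 100, CF = 22, f = 28, h = 10.
P30 = 100 + ((24.6 − 22)/28)·10 = 100 + 0.928571 = 100.929.

100.93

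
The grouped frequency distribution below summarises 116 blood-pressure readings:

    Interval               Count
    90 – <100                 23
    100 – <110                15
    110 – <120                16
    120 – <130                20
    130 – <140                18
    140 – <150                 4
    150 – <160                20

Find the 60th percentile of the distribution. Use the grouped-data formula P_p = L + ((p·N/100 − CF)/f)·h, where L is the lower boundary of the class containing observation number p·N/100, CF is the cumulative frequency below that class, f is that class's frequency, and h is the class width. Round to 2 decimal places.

127.80

N = 116; target position k = 60/100 · 116 = 69.6.
Cumulative frequencies: 23, 38, 54, 74, 92, 96, 116.
Observation 69.6 falls in the class 120 – <130.
L = 120, CF = 54, f = 20, h = 10.
P60 = 120 + ((69.6 − 54)/20)·10 = 120 + 7.8 = 127.8.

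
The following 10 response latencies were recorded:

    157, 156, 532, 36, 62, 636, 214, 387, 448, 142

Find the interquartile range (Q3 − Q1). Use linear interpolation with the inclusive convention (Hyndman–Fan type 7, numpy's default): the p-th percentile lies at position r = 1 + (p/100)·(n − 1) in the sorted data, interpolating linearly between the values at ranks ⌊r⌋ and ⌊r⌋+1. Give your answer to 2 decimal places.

Sorted: 36, 62, 142, 156, 157, 214, 387, 448, 532, 636.
n = 10.
P25: r = 3.25; ranks 3–4 are 142, 156; interpolating gives 145.5.
P75: r = 7.75; ranks 7–8 are 387, 448; interpolating gives 432.75.
Difference: 432.75 − 145.5 = 287.25.

287.25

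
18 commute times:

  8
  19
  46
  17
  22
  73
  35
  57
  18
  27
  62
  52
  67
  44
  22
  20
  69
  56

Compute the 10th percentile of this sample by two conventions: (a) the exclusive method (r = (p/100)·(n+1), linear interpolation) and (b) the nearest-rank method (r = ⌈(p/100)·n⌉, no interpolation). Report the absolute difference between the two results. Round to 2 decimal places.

0.90

Sorted: 8, 17, 18, 19, 20, 22, 22, 27, 35, 44, 46, 52, 56, 57, 62, 67, 69, 73.
n = 18.
(a) r = 1.9; between ranks 1 (8) and 2 (17): 16.1.
(b) the nearest-rank method: rank 2 → 17.
|16.1 − 17| = 0.9.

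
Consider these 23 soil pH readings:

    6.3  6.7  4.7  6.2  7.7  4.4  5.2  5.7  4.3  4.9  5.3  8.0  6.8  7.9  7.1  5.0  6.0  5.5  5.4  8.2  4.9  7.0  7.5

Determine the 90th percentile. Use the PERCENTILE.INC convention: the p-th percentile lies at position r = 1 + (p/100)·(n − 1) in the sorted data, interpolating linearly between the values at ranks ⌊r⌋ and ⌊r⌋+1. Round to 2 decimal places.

7.86

Sorted: 4.3, 4.4, 4.7, 4.9, 4.9, 5.0, 5.2, 5.3, 5.4, 5.5, 5.7, 6.0, 6.2, 6.3, 6.7, 6.8, 7.0, 7.1, 7.5, 7.7, 7.9, 8.0, 8.2.
n = 23.
r = 1 + (90/100)·(23 − 1) = 1 + 19.8 = 20.8.
Rank 20 is 7.7 and rank 21 is 7.9.
Interpolate: 7.7 + 0.8·(7.9 − 7.7) = 7.7 + 0.8·0.2 = 7.86.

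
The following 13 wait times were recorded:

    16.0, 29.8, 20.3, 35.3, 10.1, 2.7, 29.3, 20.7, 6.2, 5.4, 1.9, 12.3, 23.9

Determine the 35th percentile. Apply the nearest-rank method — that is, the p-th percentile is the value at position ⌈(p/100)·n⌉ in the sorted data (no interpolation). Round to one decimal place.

Sorted: 1.9, 2.7, 5.4, 6.2, 10.1, 12.3, 16.0, 20.3, 20.7, 23.9, 29.3, 29.8, 35.3.
n = 13.
Position = ⌈35/100 · 13⌉ = ⌈4.55⌉ = 5.
The value at rank 5 is 10.1.

10.1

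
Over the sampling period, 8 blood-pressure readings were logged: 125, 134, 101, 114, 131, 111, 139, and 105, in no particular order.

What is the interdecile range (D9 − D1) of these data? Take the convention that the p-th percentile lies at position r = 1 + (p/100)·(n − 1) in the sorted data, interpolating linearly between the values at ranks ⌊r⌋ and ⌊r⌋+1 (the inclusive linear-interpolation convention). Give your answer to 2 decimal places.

31.70

Sorted: 101, 105, 111, 114, 125, 131, 134, 139.
n = 8.
P10: r = 1.7; ranks 1–2 are 101, 105; interpolating gives 103.8.
P90: r = 7.3; ranks 7–8 are 134, 139; interpolating gives 135.5.
Difference: 135.5 − 103.8 = 31.7.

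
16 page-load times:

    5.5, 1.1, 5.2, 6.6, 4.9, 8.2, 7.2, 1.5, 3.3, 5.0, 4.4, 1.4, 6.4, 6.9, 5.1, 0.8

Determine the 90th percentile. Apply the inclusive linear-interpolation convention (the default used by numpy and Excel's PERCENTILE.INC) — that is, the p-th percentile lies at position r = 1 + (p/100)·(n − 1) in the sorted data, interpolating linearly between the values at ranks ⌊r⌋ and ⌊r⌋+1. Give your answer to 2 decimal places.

Sorted: 0.8, 1.1, 1.4, 1.5, 3.3, 4.4, 4.9, 5.0, 5.1, 5.2, 5.5, 6.4, 6.6, 6.9, 7.2, 8.2.
n = 16.
r = 1 + (90/100)·(16 − 1) = 1 + 13.5 = 14.5.
Rank 14 is 6.9 and rank 15 is 7.2.
Interpolate: 6.9 + 0.5·(7.2 − 6.9) = 6.9 + 0.5·0.3 = 7.05.

7.05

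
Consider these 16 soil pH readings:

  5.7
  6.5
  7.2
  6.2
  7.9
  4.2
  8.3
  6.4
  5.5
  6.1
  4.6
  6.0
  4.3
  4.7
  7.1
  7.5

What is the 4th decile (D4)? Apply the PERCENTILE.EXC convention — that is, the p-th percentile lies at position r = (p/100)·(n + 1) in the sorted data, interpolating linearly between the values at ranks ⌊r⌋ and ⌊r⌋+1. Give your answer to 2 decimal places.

5.94

Sorted: 4.2, 4.3, 4.6, 4.7, 5.5, 5.7, 6.0, 6.1, 6.2, 6.4, 6.5, 7.1, 7.2, 7.5, 7.9, 8.3.
n = 16.
r = (40/100)·(16 + 1) = 6.8.
Rank 6 is 5.7 and rank 7 is 6.0.
Interpolate: 5.7 + 0.8·(6.0 − 5.7) = 5.7 + 0.8·0.3 = 5.94.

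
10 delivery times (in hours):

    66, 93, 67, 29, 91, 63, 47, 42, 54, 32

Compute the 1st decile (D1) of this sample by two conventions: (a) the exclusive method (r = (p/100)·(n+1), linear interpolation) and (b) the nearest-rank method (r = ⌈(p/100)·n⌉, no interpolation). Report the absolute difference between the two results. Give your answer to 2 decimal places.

Sorted: 29, 32, 42, 47, 54, 63, 66, 67, 91, 93.
n = 10.
(a) r = 1.1; between ranks 1 (29) and 2 (32): 29.3.
(b) the nearest-rank method: rank 1 → 29.
|29.3 − 29| = 0.3.

0.30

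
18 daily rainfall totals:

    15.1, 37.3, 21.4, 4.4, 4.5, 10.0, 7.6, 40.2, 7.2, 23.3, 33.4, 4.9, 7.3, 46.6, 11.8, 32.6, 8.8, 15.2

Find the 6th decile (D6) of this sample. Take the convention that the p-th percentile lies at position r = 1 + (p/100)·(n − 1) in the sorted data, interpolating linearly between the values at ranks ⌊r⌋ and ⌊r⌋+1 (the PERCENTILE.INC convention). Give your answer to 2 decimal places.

Sorted: 4.4, 4.5, 4.9, 7.2, 7.3, 7.6, 8.8, 10.0, 11.8, 15.1, 15.2, 21.4, 23.3, 32.6, 33.4, 37.3, 40.2, 46.6.
n = 18.
r = 1 + (60/100)·(18 − 1) = 1 + 10.2 = 11.2.
Rank 11 is 15.2 and rank 12 is 21.4.
Interpolate: 15.2 + 0.2·(21.4 − 15.2) = 15.2 + 0.2·6.2 = 16.44.

16.44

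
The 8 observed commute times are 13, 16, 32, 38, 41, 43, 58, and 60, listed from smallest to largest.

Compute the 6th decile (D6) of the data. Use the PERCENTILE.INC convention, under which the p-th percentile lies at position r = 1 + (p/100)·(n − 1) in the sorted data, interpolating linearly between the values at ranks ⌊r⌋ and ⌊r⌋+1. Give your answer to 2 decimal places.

n = 8.
r = 1 + (60/100)·(8 − 1) = 1 + 4.2 = 5.2.
Rank 5 is 41 and rank 6 is 43.
Interpolate: 41 + 0.2·(43 − 41) = 41 + 0.2·2 = 41.4.

41.40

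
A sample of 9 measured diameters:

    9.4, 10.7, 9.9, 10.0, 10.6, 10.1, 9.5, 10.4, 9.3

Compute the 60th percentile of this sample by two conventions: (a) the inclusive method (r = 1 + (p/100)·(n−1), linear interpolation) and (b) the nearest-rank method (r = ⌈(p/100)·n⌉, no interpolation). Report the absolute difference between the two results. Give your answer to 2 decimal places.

0.02

Sorted: 9.3, 9.4, 9.5, 9.9, 10.0, 10.1, 10.4, 10.6, 10.7.
n = 9.
(a) r = 5.8; between ranks 5 (10.0) and 6 (10.1): 10.08.
(b) the nearest-rank method: rank 6 → 10.1.
|10.08 − 10.1| = 0.02.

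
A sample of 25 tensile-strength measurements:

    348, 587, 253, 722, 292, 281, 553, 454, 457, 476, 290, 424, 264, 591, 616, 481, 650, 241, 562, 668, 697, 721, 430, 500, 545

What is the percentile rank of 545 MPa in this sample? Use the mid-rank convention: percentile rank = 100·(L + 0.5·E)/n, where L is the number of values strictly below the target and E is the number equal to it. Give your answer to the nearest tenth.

Sorted: 241, 253, 264, 281, 290, 292, 348, 424, 430, 454, 457, 476, 481, 500, 545, 553, 562, 587, 591, 616, 650, 668, 697, 721, 722.
Count below 545: L = 14; count equal: E = 1; n = 25.
Percentile rank = 100·(14 + 0.5·1)/25 = 100·14.5/25 = 58.

58.0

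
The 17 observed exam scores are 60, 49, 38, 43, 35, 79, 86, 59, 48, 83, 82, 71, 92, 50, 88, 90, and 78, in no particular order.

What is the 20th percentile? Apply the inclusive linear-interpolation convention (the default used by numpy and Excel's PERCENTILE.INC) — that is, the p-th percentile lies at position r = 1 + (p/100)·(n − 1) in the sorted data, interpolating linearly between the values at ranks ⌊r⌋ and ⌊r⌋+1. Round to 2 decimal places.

Sorted: 35, 38, 43, 48, 49, 50, 59, 60, 71, 78, 79, 82, 83, 86, 88, 90, 92.
n = 17.
r = 1 + (20/100)·(17 − 1) = 1 + 3.2 = 4.2.
Rank 4 is 48 and rank 5 is 49.
Interpolate: 48 + 0.2·(49 − 48) = 48 + 0.2·1 = 48.2.

48.20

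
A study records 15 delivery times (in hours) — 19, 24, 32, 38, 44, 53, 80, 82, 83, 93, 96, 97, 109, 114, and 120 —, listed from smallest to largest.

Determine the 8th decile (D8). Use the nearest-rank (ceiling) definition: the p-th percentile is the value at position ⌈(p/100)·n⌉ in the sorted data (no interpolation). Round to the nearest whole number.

97

n = 15.
Position = ⌈80/100 · 15⌉ = ⌈12⌉ = 12.
The value at rank 12 is 97.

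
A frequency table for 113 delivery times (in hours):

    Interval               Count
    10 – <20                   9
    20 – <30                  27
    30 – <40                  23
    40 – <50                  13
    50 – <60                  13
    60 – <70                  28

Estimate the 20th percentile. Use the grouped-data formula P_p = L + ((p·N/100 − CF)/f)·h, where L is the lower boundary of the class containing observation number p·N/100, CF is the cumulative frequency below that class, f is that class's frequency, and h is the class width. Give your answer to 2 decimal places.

25.04

N = 113; target position k = 20/100 · 113 = 22.6.
Cumulative frequencies: 9, 36, 59, 72, 85, 113.
Observation 22.6 falls in the class 20 – <30.
L = 20, CF = 9, f = 27, h = 10.
P20 = 20 + ((22.6 − 9)/27)·10 = 20 + 5.03704 = 25.037.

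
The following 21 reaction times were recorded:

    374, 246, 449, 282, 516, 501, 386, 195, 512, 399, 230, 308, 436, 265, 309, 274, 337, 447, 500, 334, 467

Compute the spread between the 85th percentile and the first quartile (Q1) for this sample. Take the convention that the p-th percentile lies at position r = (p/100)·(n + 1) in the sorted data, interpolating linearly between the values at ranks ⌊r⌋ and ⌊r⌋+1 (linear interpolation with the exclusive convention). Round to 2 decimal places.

222.70

Sorted: 195, 230, 246, 265, 274, 282, 308, 309, 334, 337, 374, 386, 399, 436, 447, 449, 467, 500, 501, 512, 516.
n = 21.
P25: r = 5.5; ranks 5–6 are 274, 282; interpolating gives 278.
P85: r = 18.7; ranks 18–19 are 500, 501; interpolating gives 500.7.
Difference: 500.7 − 278 = 222.7.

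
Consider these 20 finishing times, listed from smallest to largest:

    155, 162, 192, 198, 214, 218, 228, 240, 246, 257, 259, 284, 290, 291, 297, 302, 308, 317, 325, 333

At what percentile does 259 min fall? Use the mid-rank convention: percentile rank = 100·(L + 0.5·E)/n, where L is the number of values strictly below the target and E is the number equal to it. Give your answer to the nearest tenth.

52.5

Count below 259: L = 10; count equal: E = 1; n = 20.
Percentile rank = 100·(10 + 0.5·1)/20 = 100·10.5/20 = 52.5.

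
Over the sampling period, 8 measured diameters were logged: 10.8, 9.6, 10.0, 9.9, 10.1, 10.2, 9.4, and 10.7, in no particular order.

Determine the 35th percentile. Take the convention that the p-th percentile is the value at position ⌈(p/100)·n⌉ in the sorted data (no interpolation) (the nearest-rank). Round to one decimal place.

Sorted: 9.4, 9.6, 9.9, 10.0, 10.1, 10.2, 10.7, 10.8.
n = 8.
Position = ⌈35/100 · 8⌉ = ⌈2.8⌉ = 3.
The value at rank 3 is 9.9.

9.9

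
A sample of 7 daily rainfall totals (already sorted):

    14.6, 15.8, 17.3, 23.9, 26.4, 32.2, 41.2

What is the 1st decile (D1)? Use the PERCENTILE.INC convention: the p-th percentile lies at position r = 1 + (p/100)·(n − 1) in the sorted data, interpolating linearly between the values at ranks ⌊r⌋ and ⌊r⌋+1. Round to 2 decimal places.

n = 7.
r = 1 + (10/100)·(7 − 1) = 1 + 0.6 = 1.6.
Rank 1 is 14.6 and rank 2 is 15.8.
Interpolate: 14.6 + 0.6·(15.8 − 14.6) = 14.6 + 0.6·1.2 = 15.32.

15.32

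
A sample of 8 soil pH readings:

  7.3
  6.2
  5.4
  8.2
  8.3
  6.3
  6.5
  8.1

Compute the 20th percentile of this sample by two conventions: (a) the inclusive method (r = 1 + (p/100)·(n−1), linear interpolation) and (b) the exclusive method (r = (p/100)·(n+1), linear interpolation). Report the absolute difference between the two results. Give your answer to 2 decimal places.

Sorted: 5.4, 6.2, 6.3, 6.5, 7.3, 8.1, 8.2, 8.3.
n = 8.
(a) r = 2.4; between ranks 2 (6.2) and 3 (6.3): 6.24.
(b) r = 1.8; between ranks 1 (5.4) and 2 (6.2): 6.04.
|6.24 − 6.04| = 0.2.

0.20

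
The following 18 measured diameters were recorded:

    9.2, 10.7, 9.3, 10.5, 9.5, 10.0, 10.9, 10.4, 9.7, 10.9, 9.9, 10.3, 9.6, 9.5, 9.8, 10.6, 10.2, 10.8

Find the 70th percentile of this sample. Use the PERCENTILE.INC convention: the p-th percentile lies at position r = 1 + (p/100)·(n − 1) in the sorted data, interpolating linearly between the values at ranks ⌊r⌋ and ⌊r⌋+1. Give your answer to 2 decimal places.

10.49

Sorted: 9.2, 9.3, 9.5, 9.5, 9.6, 9.7, 9.8, 9.9, 10.0, 10.2, 10.3, 10.4, 10.5, 10.6, 10.7, 10.8, 10.9, 10.9.
n = 18.
r = 1 + (70/100)·(18 − 1) = 1 + 11.9 = 12.9.
Rank 12 is 10.4 and rank 13 is 10.5.
Interpolate: 10.4 + 0.9·(10.5 − 10.4) = 10.4 + 0.9·0.1 = 10.49.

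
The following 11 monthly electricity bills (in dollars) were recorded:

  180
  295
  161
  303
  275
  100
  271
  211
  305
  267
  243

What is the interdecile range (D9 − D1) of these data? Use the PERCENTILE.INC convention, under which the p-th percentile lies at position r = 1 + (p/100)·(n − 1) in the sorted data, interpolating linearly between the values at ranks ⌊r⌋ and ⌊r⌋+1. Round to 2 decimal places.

142.00

Sorted: 100, 161, 180, 211, 243, 267, 271, 275, 295, 303, 305.
n = 11.
P10: r = 2 (integer) → 161.
P90: r = 10 (integer) → 303.
Difference: 303 − 161 = 142.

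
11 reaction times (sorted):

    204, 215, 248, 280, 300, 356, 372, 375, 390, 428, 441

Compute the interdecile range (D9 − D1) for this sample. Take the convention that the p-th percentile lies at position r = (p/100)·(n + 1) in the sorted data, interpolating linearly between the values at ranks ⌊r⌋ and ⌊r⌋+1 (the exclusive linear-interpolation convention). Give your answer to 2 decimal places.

n = 11.
P10: r = 1.2; ranks 1–2 are 204, 215; interpolating gives 206.2.
P90: r = 10.8; ranks 10–11 are 428, 441; interpolating gives 438.4.
Difference: 438.4 − 206.2 = 232.2.

232.20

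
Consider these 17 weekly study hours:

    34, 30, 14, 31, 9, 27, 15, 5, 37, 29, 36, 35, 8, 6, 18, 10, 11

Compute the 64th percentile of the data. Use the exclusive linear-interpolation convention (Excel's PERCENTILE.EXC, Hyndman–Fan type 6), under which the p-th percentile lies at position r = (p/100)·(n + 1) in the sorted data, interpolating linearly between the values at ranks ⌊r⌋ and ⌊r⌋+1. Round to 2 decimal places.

29.52

Sorted: 5, 6, 8, 9, 10, 11, 14, 15, 18, 27, 29, 30, 31, 34, 35, 36, 37.
n = 17.
r = (64/100)·(17 + 1) = 11.52.
Rank 11 is 29 and rank 12 is 30.
Interpolate: 29 + 0.52·(30 − 29) = 29 + 0.52·1 = 29.52.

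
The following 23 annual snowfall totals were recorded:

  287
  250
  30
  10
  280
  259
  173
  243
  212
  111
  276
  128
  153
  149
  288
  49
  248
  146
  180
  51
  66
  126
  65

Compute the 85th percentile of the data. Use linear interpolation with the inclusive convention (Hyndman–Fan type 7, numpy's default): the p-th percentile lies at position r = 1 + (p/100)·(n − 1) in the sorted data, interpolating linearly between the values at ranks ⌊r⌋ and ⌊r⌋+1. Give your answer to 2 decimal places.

Sorted: 10, 30, 49, 51, 65, 66, 111, 126, 128, 146, 149, 153, 173, 180, 212, 243, 248, 250, 259, 276, 280, 287, 288.
n = 23.
r = 1 + (85/100)·(23 − 1) = 1 + 18.7 = 19.7.
Rank 19 is 259 and rank 20 is 276.
Interpolate: 259 + 0.7·(276 − 259) = 259 + 0.7·17 = 270.9.

270.90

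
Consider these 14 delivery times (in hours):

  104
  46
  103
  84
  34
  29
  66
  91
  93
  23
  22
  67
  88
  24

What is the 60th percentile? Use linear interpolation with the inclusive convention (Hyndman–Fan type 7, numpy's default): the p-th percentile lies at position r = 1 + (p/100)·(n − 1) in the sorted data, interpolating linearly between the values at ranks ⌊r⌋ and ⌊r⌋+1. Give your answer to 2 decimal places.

80.60

Sorted: 22, 23, 24, 29, 34, 46, 66, 67, 84, 88, 91, 93, 103, 104.
n = 14.
r = 1 + (60/100)·(14 − 1) = 1 + 7.8 = 8.8.
Rank 8 is 67 and rank 9 is 84.
Interpolate: 67 + 0.8·(84 − 67) = 67 + 0.8·17 = 80.6.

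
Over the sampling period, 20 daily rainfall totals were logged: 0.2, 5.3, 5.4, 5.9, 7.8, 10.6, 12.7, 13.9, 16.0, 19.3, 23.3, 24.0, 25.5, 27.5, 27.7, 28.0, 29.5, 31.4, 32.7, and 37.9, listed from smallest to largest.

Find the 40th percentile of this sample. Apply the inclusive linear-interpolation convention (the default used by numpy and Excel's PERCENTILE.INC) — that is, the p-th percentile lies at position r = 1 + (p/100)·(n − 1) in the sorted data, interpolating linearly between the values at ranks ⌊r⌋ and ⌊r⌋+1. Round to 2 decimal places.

15.16

n = 20.
r = 1 + (40/100)·(20 − 1) = 1 + 7.6 = 8.6.
Rank 8 is 13.9 and rank 9 is 16.0.
Interpolate: 13.9 + 0.6·(16.0 − 13.9) = 13.9 + 0.6·2.1 = 15.16.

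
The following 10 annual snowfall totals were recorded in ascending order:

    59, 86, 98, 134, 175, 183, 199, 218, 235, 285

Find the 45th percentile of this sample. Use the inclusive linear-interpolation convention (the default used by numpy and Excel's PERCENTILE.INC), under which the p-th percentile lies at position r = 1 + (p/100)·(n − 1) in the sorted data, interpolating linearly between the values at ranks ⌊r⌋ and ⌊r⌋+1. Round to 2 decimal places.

n = 10.
r = 1 + (45/100)·(10 − 1) = 1 + 4.05 = 5.05.
Rank 5 is 175 and rank 6 is 183.
Interpolate: 175 + 0.05·(183 − 175) = 175 + 0.05·8 = 175.4.

175.40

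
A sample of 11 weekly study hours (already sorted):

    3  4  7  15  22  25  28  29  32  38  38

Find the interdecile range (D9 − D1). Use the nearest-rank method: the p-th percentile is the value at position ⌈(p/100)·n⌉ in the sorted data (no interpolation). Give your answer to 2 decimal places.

34.00

n = 11.
P10: rank ⌈10/100·11⌉ = 2 → 4.
P90: rank ⌈90/100·11⌉ = 10 → 38.
Difference: 38 − 4 = 34.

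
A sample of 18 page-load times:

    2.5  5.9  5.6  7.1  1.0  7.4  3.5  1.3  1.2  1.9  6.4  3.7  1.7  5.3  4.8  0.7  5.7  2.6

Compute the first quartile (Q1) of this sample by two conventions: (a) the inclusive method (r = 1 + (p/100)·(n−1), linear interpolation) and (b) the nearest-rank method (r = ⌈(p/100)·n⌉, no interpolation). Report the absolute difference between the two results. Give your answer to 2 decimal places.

0.05

Sorted: 0.7, 1.0, 1.2, 1.3, 1.7, 1.9, 2.5, 2.6, 3.5, 3.7, 4.8, 5.3, 5.6, 5.7, 5.9, 6.4, 7.1, 7.4.
n = 18.
(a) r = 5.25; between ranks 5 (1.7) and 6 (1.9): 1.75.
(b) the nearest-rank method: rank 5 → 1.7.
|1.75 − 1.7| = 0.05.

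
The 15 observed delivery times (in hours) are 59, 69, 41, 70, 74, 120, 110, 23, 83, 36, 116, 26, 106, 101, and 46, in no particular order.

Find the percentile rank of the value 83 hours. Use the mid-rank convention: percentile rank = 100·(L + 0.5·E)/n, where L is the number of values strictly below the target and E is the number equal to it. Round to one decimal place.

Sorted: 23, 26, 36, 41, 46, 59, 69, 70, 74, 83, 101, 106, 110, 116, 120.
Count below 83: L = 9; count equal: E = 1; n = 15.
Percentile rank = 100·(9 + 0.5·1)/15 = 100·9.5/15 = 63.33.

63.3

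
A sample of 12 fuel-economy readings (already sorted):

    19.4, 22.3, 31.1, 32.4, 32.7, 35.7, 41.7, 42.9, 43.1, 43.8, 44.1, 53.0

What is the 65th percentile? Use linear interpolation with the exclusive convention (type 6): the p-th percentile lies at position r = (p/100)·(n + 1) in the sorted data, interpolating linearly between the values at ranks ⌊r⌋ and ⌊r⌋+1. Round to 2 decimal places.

42.99

n = 12.
r = (65/100)·(12 + 1) = 8.45.
Rank 8 is 42.9 and rank 9 is 43.1.
Interpolate: 42.9 + 0.45·(43.1 − 42.9) = 42.9 + 0.45·0.2 = 42.99.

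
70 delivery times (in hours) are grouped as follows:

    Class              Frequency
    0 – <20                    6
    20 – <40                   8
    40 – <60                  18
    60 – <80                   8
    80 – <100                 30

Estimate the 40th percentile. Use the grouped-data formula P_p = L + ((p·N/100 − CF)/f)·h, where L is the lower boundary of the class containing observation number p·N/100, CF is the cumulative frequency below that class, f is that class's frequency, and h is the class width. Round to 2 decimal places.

N = 70; target position k = 40/100 · 70 = 28.
Cumulative frequencies: 6, 14, 32, 40, 70.
Observation 28 falls in the class 40 – <60.
L = 40, CF = 14, f = 18, h = 20.
P40 = 40 + ((28 − 14)/18)·20 = 40 + 15.5556 = 55.5556.

55.56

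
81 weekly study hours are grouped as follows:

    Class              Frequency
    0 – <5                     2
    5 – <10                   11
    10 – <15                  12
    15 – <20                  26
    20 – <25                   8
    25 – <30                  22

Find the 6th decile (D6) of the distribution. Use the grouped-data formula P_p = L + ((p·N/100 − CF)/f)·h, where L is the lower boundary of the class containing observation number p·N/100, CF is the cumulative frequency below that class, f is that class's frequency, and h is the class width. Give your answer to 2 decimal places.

N = 81; target position k = 60/100 · 81 = 48.6.
Cumulative frequencies: 2, 13, 25, 51, 59, 81.
Observation 48.6 falls in the class 15 – <20.
L = 15, CF = 25, f = 26, h = 5.
P60 = 15 + ((48.6 − 25)/26)·5 = 15 + 4.53846 = 19.5385.

19.54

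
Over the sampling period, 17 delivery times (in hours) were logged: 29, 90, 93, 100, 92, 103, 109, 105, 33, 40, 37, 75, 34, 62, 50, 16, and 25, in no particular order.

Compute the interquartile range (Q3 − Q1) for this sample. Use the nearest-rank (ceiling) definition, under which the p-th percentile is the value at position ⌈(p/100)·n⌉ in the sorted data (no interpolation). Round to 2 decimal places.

Sorted: 16, 25, 29, 33, 34, 37, 40, 50, 62, 75, 90, 92, 93, 100, 103, 105, 109.
n = 17.
P25: rank ⌈25/100·17⌉ = 5 → 34.
P75: rank ⌈75/100·17⌉ = 13 → 93.
Difference: 93 − 34 = 59.

59.00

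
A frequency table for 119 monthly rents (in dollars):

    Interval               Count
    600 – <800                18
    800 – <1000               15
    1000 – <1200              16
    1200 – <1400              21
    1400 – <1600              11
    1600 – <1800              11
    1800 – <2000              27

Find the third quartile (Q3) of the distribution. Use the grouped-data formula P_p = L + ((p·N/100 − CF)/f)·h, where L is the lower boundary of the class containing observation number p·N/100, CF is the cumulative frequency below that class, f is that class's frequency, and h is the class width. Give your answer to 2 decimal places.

N = 119; target position k = 75/100 · 119 = 89.25.
Cumulative frequencies: 18, 33, 49, 70, 81, 92, 119.
Observation 89.25 falls in the class 1600 – <1800.
L = 1600, CF = 81, f = 11, h = 200.
P75 = 1600 + ((89.25 − 81)/11)·200 = 1600 + 150 = 1750.

1750.00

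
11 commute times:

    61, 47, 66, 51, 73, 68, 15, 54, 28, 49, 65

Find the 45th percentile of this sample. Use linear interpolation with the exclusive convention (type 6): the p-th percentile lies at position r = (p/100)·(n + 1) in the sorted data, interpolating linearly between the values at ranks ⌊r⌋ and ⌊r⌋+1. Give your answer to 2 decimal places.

52.20

Sorted: 15, 28, 47, 49, 51, 54, 61, 65, 66, 68, 73.
n = 11.
r = (45/100)·(11 + 1) = 5.4.
Rank 5 is 51 and rank 6 is 54.
Interpolate: 51 + 0.4·(54 − 51) = 51 + 0.4·3 = 52.2.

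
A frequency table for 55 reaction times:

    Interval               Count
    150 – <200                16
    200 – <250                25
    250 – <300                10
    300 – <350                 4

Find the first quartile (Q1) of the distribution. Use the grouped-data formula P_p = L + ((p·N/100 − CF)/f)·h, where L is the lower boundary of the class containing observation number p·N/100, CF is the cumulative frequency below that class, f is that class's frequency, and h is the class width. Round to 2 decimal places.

N = 55; target position k = 25/100 · 55 = 13.75.
Cumulative frequencies: 16, 41, 51, 55.
Observation 13.75 falls in the class 150 – <200.
L = 150, CF = 0, f = 16, h = 50.
P25 = 150 + ((13.75 − 0)/16)·50 = 150 + 42.9688 = 192.969.

192.97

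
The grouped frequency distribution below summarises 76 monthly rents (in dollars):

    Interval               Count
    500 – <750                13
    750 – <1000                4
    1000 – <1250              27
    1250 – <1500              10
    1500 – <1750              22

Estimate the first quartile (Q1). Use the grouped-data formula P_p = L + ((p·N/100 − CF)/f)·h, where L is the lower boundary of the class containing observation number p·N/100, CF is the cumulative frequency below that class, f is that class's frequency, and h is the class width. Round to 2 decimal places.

1018.52

N = 76; target position k = 25/100 · 76 = 19.
Cumulative frequencies: 13, 17, 44, 54, 76.
Observation 19 falls in the class 1000 – <1250.
L = 1000, CF = 17, f = 27, h = 250.
P25 = 1000 + ((19 − 17)/27)·250 = 1000 + 18.5185 = 1018.52.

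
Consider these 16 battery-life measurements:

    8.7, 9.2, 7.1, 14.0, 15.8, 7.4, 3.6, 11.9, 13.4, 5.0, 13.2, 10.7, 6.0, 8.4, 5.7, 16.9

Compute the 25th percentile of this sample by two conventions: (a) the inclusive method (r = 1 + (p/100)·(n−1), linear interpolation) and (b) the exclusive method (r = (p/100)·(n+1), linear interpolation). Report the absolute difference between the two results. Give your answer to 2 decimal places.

Sorted: 3.6, 5.0, 5.7, 6.0, 7.1, 7.4, 8.4, 8.7, 9.2, 10.7, 11.9, 13.2, 13.4, 14.0, 15.8, 16.9.
n = 16.
(a) r = 4.75; between ranks 4 (6.0) and 5 (7.1): 6.825.
(b) r = 4.25; between ranks 4 (6.0) and 5 (7.1): 6.275.
|6.825 − 6.275| = 0.55.

0.55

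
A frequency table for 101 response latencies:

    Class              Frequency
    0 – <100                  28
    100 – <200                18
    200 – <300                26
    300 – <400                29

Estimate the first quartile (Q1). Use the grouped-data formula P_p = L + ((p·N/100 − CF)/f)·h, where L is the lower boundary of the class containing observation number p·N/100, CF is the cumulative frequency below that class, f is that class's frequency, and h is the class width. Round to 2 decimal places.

N = 101; target position k = 25/100 · 101 = 25.25.
Cumulative frequencies: 28, 46, 72, 101.
Observation 25.25 falls in the class 0 – <100.
L = 0, CF = 0, f = 28, h = 100.
P25 = 0 + ((25.25 − 0)/28)·100 = 0 + 90.1786 = 90.1786.

90.18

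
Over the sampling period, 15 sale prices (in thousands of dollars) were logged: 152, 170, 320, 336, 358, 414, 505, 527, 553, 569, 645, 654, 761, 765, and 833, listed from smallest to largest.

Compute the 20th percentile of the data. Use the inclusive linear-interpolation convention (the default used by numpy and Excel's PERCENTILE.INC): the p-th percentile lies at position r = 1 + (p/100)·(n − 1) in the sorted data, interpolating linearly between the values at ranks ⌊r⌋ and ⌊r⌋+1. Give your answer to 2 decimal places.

n = 15.
r = 1 + (20/100)·(15 − 1) = 1 + 2.8 = 3.8.
Rank 3 is 320 and rank 4 is 336.
Interpolate: 320 + 0.8·(336 − 320) = 320 + 0.8·16 = 332.8.

332.80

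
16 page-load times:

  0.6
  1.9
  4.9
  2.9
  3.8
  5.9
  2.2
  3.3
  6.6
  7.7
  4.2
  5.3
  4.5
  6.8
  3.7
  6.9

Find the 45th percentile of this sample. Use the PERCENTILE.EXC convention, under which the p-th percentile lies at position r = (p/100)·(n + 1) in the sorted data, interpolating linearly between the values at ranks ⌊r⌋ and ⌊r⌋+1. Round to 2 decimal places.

4.06

Sorted: 0.6, 1.9, 2.2, 2.9, 3.3, 3.7, 3.8, 4.2, 4.5, 4.9, 5.3, 5.9, 6.6, 6.8, 6.9, 7.7.
n = 16.
r = (45/100)·(16 + 1) = 7.65.
Rank 7 is 3.8 and rank 8 is 4.2.
Interpolate: 3.8 + 0.65·(4.2 − 3.8) = 3.8 + 0.65·0.4 = 4.06.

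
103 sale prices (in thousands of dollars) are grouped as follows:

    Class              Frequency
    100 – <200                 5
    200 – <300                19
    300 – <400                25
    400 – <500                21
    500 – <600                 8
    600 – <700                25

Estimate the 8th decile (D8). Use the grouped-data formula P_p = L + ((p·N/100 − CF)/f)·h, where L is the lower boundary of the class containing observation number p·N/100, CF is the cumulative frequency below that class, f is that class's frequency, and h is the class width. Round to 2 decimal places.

N = 103; target position k = 80/100 · 103 = 82.4.
Cumulative frequencies: 5, 24, 49, 70, 78, 103.
Observation 82.4 falls in the class 600 – <700.
L = 600, CF = 78, f = 25, h = 100.
P80 = 600 + ((82.4 − 78)/25)·100 = 600 + 17.6 = 617.6.

617.60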